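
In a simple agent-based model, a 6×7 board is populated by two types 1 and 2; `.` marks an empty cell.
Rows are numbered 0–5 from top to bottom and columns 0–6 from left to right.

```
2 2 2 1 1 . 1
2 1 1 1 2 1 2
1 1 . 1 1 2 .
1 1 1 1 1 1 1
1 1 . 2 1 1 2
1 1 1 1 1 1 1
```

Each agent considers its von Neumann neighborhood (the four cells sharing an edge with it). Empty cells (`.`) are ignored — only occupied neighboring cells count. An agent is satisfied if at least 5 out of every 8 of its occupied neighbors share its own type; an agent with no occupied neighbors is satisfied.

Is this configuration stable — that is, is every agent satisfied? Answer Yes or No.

Row 0: (0,0)2 2/2 ok · (0,1)2 2/3 ok · (0,2)2 1/3 unhappy · (0,3)1 2/3 ok · (0,4)1 1/2 unhappy · (0,6)1 0/1 unhappy
Row 1: (1,0)2 1/3 unhappy · (1,1)1 2/4 unhappy · (1,2)1 2/3 ok · (1,3)1 3/4 ok · (1,4)2 0/4 unhappy · (1,5)1 0/3 unhappy · (1,6)2 0/2 unhappy
Row 2: (2,0)1 2/3 ok · (2,1)1 3/3 ok · (2,3)1 3/3 ok · (2,4)1 2/4 unhappy · (2,5)2 0/3 unhappy
Row 3: (3,0)1 3/3 ok · (3,1)1 4/4 ok · (3,2)1 2/2 ok · (3,3)1 3/4 ok · (3,4)1 4/4 ok · (3,5)1 3/4 ok · (3,6)1 1/2 unhappy
Row 4: (4,0)1 3/3 ok · (4,1)1 3/3 ok · (4,3)2 0/3 unhappy · (4,4)1 3/4 ok · (4,5)1 3/4 ok · (4,6)2 0/3 unhappy
Row 5: (5,0)1 2/2 ok · (5,1)1 3/3 ok · (5,2)1 2/2 ok · (5,3)1 2/3 ok · (5,4)1 3/3 ok · (5,5)1 3/3 ok · (5,6)1 1/2 unhappy
For instance (0,2) has only 1/3 same-type neighbors, below 5/8.

No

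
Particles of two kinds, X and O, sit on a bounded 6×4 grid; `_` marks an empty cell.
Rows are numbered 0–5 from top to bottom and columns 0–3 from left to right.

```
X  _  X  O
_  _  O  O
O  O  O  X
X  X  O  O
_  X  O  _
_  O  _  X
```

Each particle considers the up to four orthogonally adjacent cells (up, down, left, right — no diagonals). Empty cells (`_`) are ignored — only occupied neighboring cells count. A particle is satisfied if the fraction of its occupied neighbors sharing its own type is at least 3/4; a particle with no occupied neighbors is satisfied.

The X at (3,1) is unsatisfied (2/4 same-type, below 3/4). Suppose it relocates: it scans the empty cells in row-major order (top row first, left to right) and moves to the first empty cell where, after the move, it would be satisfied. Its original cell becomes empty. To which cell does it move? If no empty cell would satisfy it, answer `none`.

(0,1)

Vacating (3,1). Empty cells in order:
  (0,1): 2/2 same-type → satisfied — stop here.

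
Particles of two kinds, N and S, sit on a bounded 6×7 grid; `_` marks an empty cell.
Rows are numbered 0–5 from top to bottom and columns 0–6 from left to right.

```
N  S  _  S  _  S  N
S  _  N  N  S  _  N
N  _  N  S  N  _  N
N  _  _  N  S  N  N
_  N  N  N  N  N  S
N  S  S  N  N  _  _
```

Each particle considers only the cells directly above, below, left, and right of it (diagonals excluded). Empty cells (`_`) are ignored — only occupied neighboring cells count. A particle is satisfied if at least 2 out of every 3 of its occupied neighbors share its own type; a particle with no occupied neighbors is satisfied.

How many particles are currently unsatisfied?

19

Row 0: (0,0)N 0/2 ✗ · (0,1)S 0/1 ✗ · (0,3)S 0/1 ✗ · (0,5)S 0/1 ✗ · (0,6)N 1/2 ✗
Row 1: (1,0)S 0/2 ✗ · (1,2)N 2/2 ✓ · (1,3)N 1/4 ✗ · (1,4)S 0/2 ✗ · (1,6)N 2/2 ✓
Row 2: (2,0)N 1/2 ✗ · (2,2)N 1/2 ✗ · (2,3)S 0/4 ✗ · (2,4)N 0/3 ✗ · (2,6)N 2/2 ✓
Row 3: (3,0)N 1/1 ✓ · (3,3)N 1/3 ✗ · (3,4)S 0/4 ✗ · (3,5)N 2/3 ✓ · (3,6)N 2/3 ✓
Row 4: (4,1)N 1/2 ✗ · (4,2)N 2/3 ✓ · (4,3)N 4/4 ✓ · (4,4)N 3/4 ✓ · (4,5)N 2/3 ✓ · (4,6)S 0/2 ✗
Row 5: (5,0)N 0/1 ✗ · (5,1)S 1/3 ✗ · (5,2)S 1/3 ✗ · (5,3)N 2/3 ✓ · (5,4)N 2/2 ✓
Unsatisfied: (0,0), (0,1), (0,3), (0,5), (0,6), (1,0), (1,3), (1,4), (2,0), (2,2), (2,3), (2,4), (3,3), (3,4), (4,1), (4,6), (5,0), (5,1), (5,2) — 19 in total.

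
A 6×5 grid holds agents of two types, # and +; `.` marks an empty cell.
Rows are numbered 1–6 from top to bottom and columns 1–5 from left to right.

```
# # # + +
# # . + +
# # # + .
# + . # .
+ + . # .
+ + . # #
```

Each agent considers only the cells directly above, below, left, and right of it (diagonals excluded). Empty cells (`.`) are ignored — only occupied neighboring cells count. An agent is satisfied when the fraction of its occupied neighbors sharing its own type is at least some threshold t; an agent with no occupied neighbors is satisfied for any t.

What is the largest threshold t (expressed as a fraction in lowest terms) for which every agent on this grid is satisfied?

(1,1)# 2/2
(1,2)# 3/3
(1,3)# 1/2
(1,4)+ 2/3
(1,5)+ 2/2
(2,1)# 3/3
(2,2)# 3/3
(2,4)+ 3/3
(2,5)+ 2/2
(3,1)# 3/3
(3,2)# 3/4
(3,3)# 1/2
(3,4)+ 1/3
(4,1)# 1/3
(4,2)+ 1/3
(4,4)# 1/2
(5,1)+ 2/3
(5,2)+ 3/3
(5,4)# 2/2
(6,1)+ 2/2
(6,2)+ 2/2
(6,4)# 2/2
(6,5)# 1/1
The smallest same-type fraction is 1/3 at (3,4), which reduces to 1/3. Any threshold above that leaves this agent unsatisfied.

1/3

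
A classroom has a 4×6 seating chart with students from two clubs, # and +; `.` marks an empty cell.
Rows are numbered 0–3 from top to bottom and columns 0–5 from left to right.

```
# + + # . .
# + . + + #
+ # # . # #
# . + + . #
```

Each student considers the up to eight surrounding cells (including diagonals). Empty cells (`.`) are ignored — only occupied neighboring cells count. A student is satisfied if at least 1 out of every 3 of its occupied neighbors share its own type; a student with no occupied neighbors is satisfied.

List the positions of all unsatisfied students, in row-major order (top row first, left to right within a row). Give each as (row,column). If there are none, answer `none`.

(0,3), (1,4), (2,0), (2,2)

Row 0: (0,0)# 1/3 satisfied · (0,1)+ 2/4 satisfied · (0,2)+ 3/4 satisfied · (0,3)# 0/3 not
Row 1: (1,0)# 2/5 satisfied · (1,1)+ 3/7 satisfied · (1,3)+ 2/5 satisfied · (1,4)+ 1/5 not · (1,5)# 2/3 satisfied
Row 2: (2,0)+ 1/4 not · (2,1)# 3/6 satisfied · (2,2)# 1/5 not · (2,4)# 3/6 satisfied · (2,5)# 3/4 satisfied
Row 3: (3,0)# 1/2 satisfied · (3,2)+ 1/3 satisfied · (3,3)+ 1/3 satisfied · (3,5)# 2/2 satisfied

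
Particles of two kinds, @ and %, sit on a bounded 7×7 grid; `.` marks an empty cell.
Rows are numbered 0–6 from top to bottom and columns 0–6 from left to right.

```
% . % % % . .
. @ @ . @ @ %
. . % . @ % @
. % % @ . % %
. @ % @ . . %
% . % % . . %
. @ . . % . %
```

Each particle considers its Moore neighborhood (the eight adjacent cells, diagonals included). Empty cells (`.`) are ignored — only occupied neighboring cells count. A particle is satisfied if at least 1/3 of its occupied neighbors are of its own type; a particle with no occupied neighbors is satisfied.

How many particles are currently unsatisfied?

8

Row 0: (0,0)% 0/1 unhappy · (0,2)% 1/3 ok · (0,3)% 2/4 ok · (0,4)% 1/3 ok
Row 1: (1,1)@ 1/4 unhappy · (1,2)@ 1/4 unhappy · (1,4)@ 2/5 ok · (1,5)@ 3/6 ok · (1,6)% 1/3 ok
Row 2: (2,2)% 2/5 ok · (2,4)@ 3/5 ok · (2,5)% 3/7 ok · (2,6)@ 1/5 unhappy
Row 3: (3,1)% 3/4 ok · (3,2)% 3/6 ok · (3,3)@ 2/5 ok · (3,5)% 3/5 ok · (3,6)% 3/4 ok
Row 4: (4,1)@ 0/5 unhappy · (4,2)% 4/7 ok · (4,3)@ 1/5 unhappy · (4,6)% 3/3 ok
Row 5: (5,0)% 0/2 unhappy · (5,2)% 2/5 ok · (5,3)% 3/4 ok · (5,6)% 2/2 ok
Row 6: (6,1)@ 0/2 unhappy · (6,4)% 1/1 ok · (6,6)% 1/1 ok
Unsatisfied: (0,0), (1,1), (1,2), (2,6), (4,1), (4,3), (5,0), (6,1) — 8 in total.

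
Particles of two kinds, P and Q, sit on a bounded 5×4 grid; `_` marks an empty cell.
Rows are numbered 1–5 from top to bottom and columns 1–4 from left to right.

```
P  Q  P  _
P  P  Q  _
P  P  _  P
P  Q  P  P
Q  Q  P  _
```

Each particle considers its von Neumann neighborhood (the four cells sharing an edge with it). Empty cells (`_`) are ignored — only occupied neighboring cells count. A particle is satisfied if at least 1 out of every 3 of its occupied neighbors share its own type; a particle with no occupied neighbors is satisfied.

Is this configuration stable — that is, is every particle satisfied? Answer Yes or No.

No

(1,1)P 1/2 ✓
(1,2)Q 0/3 ✗
(1,3)P 0/2 ✗
(2,1)P 3/3 ✓
(2,2)P 2/4 ✓
(2,3)Q 0/2 ✗
(3,1)P 3/3 ✓
(3,2)P 2/3 ✓
(3,4)P 1/1 ✓
(4,1)P 1/3 ✓
(4,2)Q 1/4 ✗
(4,3)P 2/3 ✓
(4,4)P 2/2 ✓
(5,1)Q 1/2 ✓
(5,2)Q 2/3 ✓
(5,3)P 1/2 ✓
For instance (1,2) has only 0/3 same-type neighbors, below 1/3.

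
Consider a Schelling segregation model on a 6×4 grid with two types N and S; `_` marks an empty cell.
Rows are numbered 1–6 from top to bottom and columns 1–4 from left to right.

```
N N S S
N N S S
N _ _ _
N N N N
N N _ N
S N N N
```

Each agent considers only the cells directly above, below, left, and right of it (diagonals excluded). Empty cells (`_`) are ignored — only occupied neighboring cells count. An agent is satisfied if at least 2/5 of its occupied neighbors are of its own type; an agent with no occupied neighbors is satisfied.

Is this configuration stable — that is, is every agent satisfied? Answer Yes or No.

Row 1: (1,1)N 2/2 satisfied · (1,2)N 2/3 satisfied · (1,3)S 2/3 satisfied · (1,4)S 2/2 satisfied
Row 2: (2,1)N 3/3 satisfied · (2,2)N 2/3 satisfied · (2,3)S 2/3 satisfied · (2,4)S 2/2 satisfied
Row 3: (3,1)N 2/2 satisfied
Row 4: (4,1)N 3/3 satisfied · (4,2)N 3/3 satisfied · (4,3)N 2/2 satisfied · (4,4)N 2/2 satisfied
Row 5: (5,1)N 2/3 satisfied · (5,2)N 3/3 satisfied · (5,4)N 2/2 satisfied
Row 6: (6,1)S 0/2 not · (6,2)N 2/3 satisfied · (6,3)N 2/2 satisfied · (6,4)N 2/2 satisfied
For instance (6,1) has only 0/2 same-type neighbors, below 2/5.

No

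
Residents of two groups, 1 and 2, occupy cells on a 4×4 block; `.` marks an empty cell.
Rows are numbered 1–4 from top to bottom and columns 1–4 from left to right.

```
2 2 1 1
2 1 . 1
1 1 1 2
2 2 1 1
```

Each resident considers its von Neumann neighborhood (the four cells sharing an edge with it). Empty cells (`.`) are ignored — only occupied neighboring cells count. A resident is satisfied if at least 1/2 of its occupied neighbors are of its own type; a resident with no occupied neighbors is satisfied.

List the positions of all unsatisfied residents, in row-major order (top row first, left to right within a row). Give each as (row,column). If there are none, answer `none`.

(1,2), (2,1), (2,2), (3,1), (3,4), (4,2)

(1,1)2 2/2 ✓
(1,2)2 1/3 ✗
(1,3)1 1/2 ✓
(1,4)1 2/2 ✓
(2,1)2 1/3 ✗
(2,2)1 1/3 ✗
(2,4)1 1/2 ✓
(3,1)1 1/3 ✗
(3,2)1 3/4 ✓
(3,3)1 2/3 ✓
(3,4)2 0/3 ✗
(4,1)2 1/2 ✓
(4,2)2 1/3 ✗
(4,3)1 2/3 ✓
(4,4)1 1/2 ✓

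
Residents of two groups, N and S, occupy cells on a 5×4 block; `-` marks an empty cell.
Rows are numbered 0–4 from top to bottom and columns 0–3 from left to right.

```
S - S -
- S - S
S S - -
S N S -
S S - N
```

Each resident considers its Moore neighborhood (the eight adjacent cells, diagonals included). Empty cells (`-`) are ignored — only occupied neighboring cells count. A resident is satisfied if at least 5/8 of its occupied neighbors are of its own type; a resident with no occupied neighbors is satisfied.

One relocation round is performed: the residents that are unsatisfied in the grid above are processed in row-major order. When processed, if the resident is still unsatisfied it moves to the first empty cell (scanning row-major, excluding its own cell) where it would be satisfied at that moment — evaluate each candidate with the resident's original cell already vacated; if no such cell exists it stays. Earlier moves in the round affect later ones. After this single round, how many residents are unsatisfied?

Initially unsatisfied (in order): (3,1), (3,2), (4,3).
  (3,1): no empty cell satisfies it; stays.
  (3,2) → (0,1).
  (4,3): now satisfied by earlier moves; stays.
Resulting grid:
S S S -
- S - S
S S - -
S N - -
S S - N
Unsatisfied now: (3,1).

1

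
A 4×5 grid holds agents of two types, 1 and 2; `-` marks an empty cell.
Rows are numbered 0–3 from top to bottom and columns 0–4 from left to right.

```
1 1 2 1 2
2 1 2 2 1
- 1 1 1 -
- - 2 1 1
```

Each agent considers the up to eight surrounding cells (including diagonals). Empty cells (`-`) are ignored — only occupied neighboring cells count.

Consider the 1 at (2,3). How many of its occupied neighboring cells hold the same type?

Occupied neighbors of (2,3): (1,2)=2, (1,3)=2, (1,4)=1, (2,2)=1, (3,2)=2, (3,3)=1, (3,4)=1.
Same type (1): 4 of 7.

4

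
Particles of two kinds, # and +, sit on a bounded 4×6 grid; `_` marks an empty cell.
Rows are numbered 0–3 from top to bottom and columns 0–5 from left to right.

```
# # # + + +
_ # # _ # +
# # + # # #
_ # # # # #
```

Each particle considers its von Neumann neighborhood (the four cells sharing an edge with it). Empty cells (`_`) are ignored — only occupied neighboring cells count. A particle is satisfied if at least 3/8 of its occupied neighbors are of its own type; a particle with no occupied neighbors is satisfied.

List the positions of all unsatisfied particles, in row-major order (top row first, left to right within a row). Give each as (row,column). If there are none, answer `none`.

Row 0: (0,0)# 1/1 ✓ · (0,1)# 3/3 ✓ · (0,2)# 2/3 ✓ · (0,3)+ 1/2 ✓ · (0,4)+ 2/3 ✓ · (0,5)+ 2/2 ✓
Row 1: (1,1)# 3/3 ✓ · (1,2)# 2/3 ✓ · (1,4)# 1/3 ✗ · (1,5)+ 1/3 ✗
Row 2: (2,0)# 1/1 ✓ · (2,1)# 3/4 ✓ · (2,2)+ 0/4 ✗ · (2,3)# 2/3 ✓ · (2,4)# 4/4 ✓ · (2,5)# 2/3 ✓
Row 3: (3,1)# 2/2 ✓ · (3,2)# 2/3 ✓ · (3,3)# 3/3 ✓ · (3,4)# 3/3 ✓ · (3,5)# 2/2 ✓

(1,4), (1,5), (2,2)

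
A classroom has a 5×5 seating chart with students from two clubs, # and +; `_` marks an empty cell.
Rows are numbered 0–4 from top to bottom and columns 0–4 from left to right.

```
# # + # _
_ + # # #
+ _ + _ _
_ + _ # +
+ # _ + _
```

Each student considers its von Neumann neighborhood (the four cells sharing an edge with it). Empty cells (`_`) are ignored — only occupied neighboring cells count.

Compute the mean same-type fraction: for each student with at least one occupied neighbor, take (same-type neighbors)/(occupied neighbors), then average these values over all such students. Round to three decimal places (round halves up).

Row 0: (0,0)# 1/1 · (0,1)# 1/3 · (0,2)+ 0/3 · (0,3)# 1/2
Row 1: (1,1)+ 0/2 · (1,2)# 1/4 · (1,3)# 3/3 · (1,4)# 1/1
Row 2: (2,0)+ — no occupied neighbors · (2,2)+ 0/1
Row 3: (3,1)+ 0/1 · (3,3)# 0/2 · (3,4)+ 0/1
Row 4: (4,0)+ 0/1 · (4,1)# 0/2 · (4,3)+ 0/1
Sum over 15 students: 1/1 + 1/3 + 0/3 + 1/2 + 0/2 + 1/4 + 3/3 + 1/1 + 0/1 + 0/1 + 0/2 + 0/1 + 0/1 + 0/2 + 0/1 = 49/12; mean = 49/12 ÷ 15 = 49/180 = 0.272222… → 0.272.

0.272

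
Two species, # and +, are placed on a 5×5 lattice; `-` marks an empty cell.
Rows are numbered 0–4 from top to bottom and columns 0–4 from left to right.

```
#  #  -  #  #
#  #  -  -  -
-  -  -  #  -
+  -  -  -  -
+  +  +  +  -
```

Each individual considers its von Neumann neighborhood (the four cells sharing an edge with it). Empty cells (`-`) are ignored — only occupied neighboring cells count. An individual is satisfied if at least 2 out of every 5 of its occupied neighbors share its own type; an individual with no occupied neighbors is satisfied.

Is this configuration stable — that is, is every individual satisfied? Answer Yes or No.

(0,0)# 2/2 ok
(0,1)# 2/2 ok
(0,3)# 1/1 ok
(0,4)# 1/1 ok
(1,0)# 2/2 ok
(1,1)# 2/2 ok
(2,3)# 0/0 ok
(3,0)+ 1/1 ok
(4,0)+ 2/2 ok
(4,1)+ 2/2 ok
(4,2)+ 2/2 ok
(4,3)+ 1/1 ok
All meet the threshold, so the configuration is stable.

Yes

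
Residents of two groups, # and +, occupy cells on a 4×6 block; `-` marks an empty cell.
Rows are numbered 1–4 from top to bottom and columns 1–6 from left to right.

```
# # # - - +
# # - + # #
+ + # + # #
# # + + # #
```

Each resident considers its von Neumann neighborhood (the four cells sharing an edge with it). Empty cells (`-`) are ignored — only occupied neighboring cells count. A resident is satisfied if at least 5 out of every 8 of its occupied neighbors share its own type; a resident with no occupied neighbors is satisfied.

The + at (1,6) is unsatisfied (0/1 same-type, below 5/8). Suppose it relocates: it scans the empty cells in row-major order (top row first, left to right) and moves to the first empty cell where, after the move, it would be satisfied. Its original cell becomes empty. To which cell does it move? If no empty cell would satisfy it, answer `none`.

none

Vacating (1,6). Empty cells in order:
  (1,4): 1/2 same-type → still unsatisfied.
  (1,5): 0/1 same-type → still unsatisfied.
  (2,3): 1/4 same-type → still unsatisfied.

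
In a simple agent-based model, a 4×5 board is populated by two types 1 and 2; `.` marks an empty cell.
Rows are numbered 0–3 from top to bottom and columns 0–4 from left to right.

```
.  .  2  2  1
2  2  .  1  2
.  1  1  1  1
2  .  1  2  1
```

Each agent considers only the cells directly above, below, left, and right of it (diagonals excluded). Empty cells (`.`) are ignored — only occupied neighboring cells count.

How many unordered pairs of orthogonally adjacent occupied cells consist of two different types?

9

Scan each occupied cell's neighbors to the right and below so each pair is counted once.
From row 0: 3 unlike of 4 pairs (running 3/4).
From row 1: 3 unlike of 5 pairs (running 6/9).
From row 2: 1 unlike of 6 pairs (running 7/15).
From row 3: 2 unlike of 2 pairs (running 9/17).
Total adjacent occupied pairs: 17; unlike-type pairs: 9.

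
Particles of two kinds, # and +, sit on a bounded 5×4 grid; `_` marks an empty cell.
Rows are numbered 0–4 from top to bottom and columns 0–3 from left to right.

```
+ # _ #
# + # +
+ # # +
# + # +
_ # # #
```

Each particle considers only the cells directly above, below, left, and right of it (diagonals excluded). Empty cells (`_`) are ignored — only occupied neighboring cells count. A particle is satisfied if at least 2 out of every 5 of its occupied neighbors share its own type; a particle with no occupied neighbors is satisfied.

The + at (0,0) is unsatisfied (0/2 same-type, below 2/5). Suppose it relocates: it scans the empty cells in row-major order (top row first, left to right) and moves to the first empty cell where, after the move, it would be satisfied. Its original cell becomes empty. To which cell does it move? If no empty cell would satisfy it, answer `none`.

Vacating (0,0). Empty cells in order:
  (0,2): 0/3 same-type → still unsatisfied.
  (4,0): 0/2 same-type → still unsatisfied.

none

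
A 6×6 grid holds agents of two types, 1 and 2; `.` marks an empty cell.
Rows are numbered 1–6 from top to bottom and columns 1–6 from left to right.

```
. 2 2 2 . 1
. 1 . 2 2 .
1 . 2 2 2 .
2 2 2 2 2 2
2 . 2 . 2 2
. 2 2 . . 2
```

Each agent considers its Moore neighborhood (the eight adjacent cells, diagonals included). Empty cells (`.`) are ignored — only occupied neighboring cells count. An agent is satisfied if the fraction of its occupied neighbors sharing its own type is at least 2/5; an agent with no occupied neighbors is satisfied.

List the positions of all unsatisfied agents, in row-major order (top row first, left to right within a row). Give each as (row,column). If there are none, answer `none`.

(1,6), (2,2), (3,1)

Row 1: (1,2)2 1/2 ok · (1,3)2 3/4 ok · (1,4)2 3/3 ok · (1,6)1 0/1 unhappy
Row 2: (2,2)1 1/4 unhappy · (2,4)2 6/6 ok · (2,5)2 4/5 ok
Row 3: (3,1)1 1/3 unhappy · (3,3)2 5/6 ok · (3,4)2 7/7 ok · (3,5)2 6/6 ok
Row 4: (4,1)2 2/3 ok · (4,2)2 5/6 ok · (4,3)2 5/5 ok · (4,4)2 7/7 ok · (4,5)2 6/6 ok · (4,6)2 4/4 ok
Row 5: (5,1)2 3/3 ok · (5,3)2 5/5 ok · (5,5)2 5/5 ok · (5,6)2 4/4 ok
Row 6: (6,2)2 3/3 ok · (6,3)2 2/2 ok · (6,6)2 2/2 ok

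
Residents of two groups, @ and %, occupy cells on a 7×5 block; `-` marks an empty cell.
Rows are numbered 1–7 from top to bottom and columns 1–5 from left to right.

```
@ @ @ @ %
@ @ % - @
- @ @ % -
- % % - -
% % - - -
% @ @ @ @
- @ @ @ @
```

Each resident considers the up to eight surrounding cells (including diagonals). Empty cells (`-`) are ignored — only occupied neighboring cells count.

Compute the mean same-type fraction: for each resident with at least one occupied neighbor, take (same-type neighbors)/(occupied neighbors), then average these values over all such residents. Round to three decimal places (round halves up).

Row 1: (1,1)@ 3/3 · (1,2)@ 4/5 · (1,3)@ 3/4 · (1,4)@ 2/4 · (1,5)% 0/2
Row 2: (2,1)@ 4/4 · (2,2)@ 6/7 · (2,3)% 1/7 · (2,5)@ 1/3
Row 3: (3,2)@ 3/6 · (3,3)@ 2/6 · (3,4)% 2/4
Row 4: (4,2)% 3/5 · (4,3)% 3/5
Row 5: (5,1)% 3/4 · (5,2)% 4/6
Row 6: (6,1)% 2/4 · (6,2)@ 3/6 · (6,3)@ 5/6 · (6,4)@ 5/5 · (6,5)@ 3/3
Row 7: (7,2)@ 3/4 · (7,3)@ 5/5 · (7,4)@ 5/5 · (7,5)@ 3/3
Sum over 25 residents: 3/3 + 4/5 + 3/4 + 2/4 + 0/2 + 4/4 + 6/7 + 1/7 + 1/3 + 3/6 + 2/6 + 2/4 + 3/5 + 3/5 + 3/4 + 4/6 + 2/4 + 3/6 + 5/6 + 5/5 + 3/3 + 3/4 + 5/5 + 5/5 + 3/3 = 203/12; mean = 203/12 ÷ 25 = 203/300 = 0.676666… → 0.677.

0.677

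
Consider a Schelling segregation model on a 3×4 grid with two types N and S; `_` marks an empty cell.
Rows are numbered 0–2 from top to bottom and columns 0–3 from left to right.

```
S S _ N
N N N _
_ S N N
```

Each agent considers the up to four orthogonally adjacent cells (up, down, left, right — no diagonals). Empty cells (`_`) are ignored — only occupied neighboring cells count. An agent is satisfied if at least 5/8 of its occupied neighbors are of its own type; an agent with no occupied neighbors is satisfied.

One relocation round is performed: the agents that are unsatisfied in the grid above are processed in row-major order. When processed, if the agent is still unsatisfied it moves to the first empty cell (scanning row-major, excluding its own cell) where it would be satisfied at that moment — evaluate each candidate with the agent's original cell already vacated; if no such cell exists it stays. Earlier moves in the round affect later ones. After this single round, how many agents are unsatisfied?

1

Initially unsatisfied (in order): (0,0), (0,1), (1,0), (1,1), (2,1).
  (0,0): no empty cell satisfies it; stays.
  (0,1): no empty cell satisfies it; stays.
  (1,0) → (0,2).
  (1,1) → (1,3).
  (2,1) → (1,0).
Resulting grid:
S S N N
S _ N N
_ _ N N
Unsatisfied now: (0,1).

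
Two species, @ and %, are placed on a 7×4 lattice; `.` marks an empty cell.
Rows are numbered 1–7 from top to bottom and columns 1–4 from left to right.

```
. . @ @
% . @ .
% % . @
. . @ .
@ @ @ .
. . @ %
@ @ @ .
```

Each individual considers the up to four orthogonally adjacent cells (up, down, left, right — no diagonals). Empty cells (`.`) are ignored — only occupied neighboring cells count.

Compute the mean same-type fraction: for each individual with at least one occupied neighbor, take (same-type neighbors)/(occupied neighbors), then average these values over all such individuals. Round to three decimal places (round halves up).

0.911

(1,3)@ 2/2
(1,4)@ 1/1
(2,1)% 1/1
(2,3)@ 1/1
(3,1)% 2/2
(3,2)% 1/1
(3,4)@ — no occupied neighbors
(4,3)@ 1/1
(5,1)@ 1/1
(5,2)@ 2/2
(5,3)@ 3/3
(6,3)@ 2/3
(6,4)% 0/1
(7,1)@ 1/1
(7,2)@ 2/2
(7,3)@ 2/2
Sum over 15 individuals: 2/2 + 1/1 + 1/1 + 1/1 + 2/2 + 1/1 + 1/1 + 1/1 + 2/2 + 3/3 + 2/3 + 0/1 + 1/1 + 2/2 + 2/2 = 41/3; mean = 41/3 ÷ 15 = 41/45 = 0.911111… → 0.911.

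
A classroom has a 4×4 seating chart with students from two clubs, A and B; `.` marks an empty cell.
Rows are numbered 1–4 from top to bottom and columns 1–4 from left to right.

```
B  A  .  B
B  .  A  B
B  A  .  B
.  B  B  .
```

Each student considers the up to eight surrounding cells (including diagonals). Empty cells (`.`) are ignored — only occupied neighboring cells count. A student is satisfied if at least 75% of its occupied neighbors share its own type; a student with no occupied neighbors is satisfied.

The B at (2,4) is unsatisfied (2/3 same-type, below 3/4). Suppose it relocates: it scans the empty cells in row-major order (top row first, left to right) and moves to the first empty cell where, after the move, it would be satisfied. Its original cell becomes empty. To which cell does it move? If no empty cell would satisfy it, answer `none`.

(4,4)

Vacating (2,4). Empty cells in order:
  (1,3): 1/3 same-type → still unsatisfied.
  (2,2): 3/6 same-type → still unsatisfied.
  (3,3): 3/5 same-type → still unsatisfied.
  (4,1): 2/3 same-type → still unsatisfied.
  (4,4): 2/2 same-type → satisfied — stop here.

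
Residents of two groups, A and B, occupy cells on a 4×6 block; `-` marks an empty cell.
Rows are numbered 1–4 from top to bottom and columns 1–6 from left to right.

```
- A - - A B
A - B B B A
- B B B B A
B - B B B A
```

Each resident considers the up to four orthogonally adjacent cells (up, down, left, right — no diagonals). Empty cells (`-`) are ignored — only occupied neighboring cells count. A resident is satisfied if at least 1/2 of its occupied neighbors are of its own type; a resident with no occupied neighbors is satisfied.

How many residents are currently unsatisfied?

3

Row 1: (1,2)A 0/0 satisfied · (1,5)A 0/2 not · (1,6)B 0/2 not
Row 2: (2,1)A 0/0 satisfied · (2,3)B 2/2 satisfied · (2,4)B 3/3 satisfied · (2,5)B 2/4 satisfied · (2,6)A 1/3 not
Row 3: (3,2)B 1/1 satisfied · (3,3)B 4/4 satisfied · (3,4)B 4/4 satisfied · (3,5)B 3/4 satisfied · (3,6)A 2/3 satisfied
Row 4: (4,1)B 0/0 satisfied · (4,3)B 2/2 satisfied · (4,4)B 3/3 satisfied · (4,5)B 2/3 satisfied · (4,6)A 1/2 satisfied
Unsatisfied: (1,5), (1,6), (2,6) — 3 in total.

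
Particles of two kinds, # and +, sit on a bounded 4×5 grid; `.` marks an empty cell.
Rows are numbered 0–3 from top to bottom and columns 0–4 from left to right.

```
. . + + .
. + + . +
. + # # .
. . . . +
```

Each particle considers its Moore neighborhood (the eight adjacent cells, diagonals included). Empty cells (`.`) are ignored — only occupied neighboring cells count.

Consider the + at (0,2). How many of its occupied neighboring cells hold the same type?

Occupied neighbors of (0,2): (0,3)=+, (1,1)=+, (1,2)=+.
Same type (+): 3 of 3.

3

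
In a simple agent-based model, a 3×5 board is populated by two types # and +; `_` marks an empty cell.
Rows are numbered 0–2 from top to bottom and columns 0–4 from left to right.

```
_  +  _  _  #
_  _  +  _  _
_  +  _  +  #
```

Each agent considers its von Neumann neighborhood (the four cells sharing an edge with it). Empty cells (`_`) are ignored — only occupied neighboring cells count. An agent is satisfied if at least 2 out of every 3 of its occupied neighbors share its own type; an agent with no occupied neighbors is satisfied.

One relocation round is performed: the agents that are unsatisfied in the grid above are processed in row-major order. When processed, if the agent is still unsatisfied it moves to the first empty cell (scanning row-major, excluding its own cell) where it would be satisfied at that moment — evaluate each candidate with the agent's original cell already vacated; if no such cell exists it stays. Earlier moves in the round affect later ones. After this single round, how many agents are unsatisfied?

0

Initially unsatisfied (in order): (2,3), (2,4).
  (2,3) → (0,0).
  (2,4): now satisfied by earlier moves; stays.
Resulting grid:
+ + _ _ #
_ _ + _ _
_ + _ _ #
All satisfied now.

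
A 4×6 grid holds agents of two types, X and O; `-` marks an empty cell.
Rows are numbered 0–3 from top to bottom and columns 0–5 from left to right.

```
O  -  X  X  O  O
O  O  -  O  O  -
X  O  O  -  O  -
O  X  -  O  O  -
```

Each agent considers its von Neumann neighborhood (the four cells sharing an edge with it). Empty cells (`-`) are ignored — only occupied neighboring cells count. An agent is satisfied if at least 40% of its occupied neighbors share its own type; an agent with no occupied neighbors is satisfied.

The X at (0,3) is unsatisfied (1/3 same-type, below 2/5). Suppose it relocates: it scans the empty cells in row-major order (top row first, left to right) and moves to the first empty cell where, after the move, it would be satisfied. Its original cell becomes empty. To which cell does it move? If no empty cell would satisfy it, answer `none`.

none

Vacating (0,3). Empty cells in order:
  (0,1): 1/3 same-type → still unsatisfied.
  (1,2): 1/4 same-type → still unsatisfied.
  (1,5): 0/2 same-type → still unsatisfied.
  (2,3): 0/4 same-type → still unsatisfied.
  (2,5): 0/1 same-type → still unsatisfied.
  (3,2): 1/3 same-type → still unsatisfied.
  (3,5): 0/1 same-type → still unsatisfied.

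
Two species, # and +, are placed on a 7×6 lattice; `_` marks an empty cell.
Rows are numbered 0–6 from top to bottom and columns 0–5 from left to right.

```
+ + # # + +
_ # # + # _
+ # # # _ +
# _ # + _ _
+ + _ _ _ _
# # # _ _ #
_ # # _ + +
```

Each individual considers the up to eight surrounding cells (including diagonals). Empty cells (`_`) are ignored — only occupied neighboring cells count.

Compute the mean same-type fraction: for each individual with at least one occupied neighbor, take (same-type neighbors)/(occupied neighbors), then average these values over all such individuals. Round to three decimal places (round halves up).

0.469

(0,0)+ 1/2
(0,1)+ 1/4
(0,2)# 3/5
(0,3)# 3/5
(0,4)+ 2/4
(0,5)+ 1/2
(1,1)# 4/7
(1,2)# 6/8
(1,3)+ 1/7
(1,4)# 2/6
(2,0)+ 0/3
(2,1)# 5/6
(2,2)# 5/7
(2,3)# 4/6
(2,5)+ 0/1
(3,0)# 1/4
(3,2)# 3/5
(3,3)+ 0/3
(4,0)+ 1/4
(4,1)+ 1/6
(5,0)# 2/4
(5,1)# 4/6
(5,2)# 3/4
(5,5)# 0/2
(6,1)# 4/4
(6,2)# 3/3
(6,4)+ 1/2
(6,5)+ 1/2
Sum over 28 individuals: 1/2 + 1/4 + 3/5 + 3/5 + 2/4 + 1/2 + 4/7 + 6/8 + 1/7 + 2/6 + 0/3 + 5/6 + 5/7 + 4/6 + 0/1 + 1/4 + 3/5 + 0/3 + 1/4 + 1/6 + 2/4 + 4/6 + 3/4 + 0/2 + 4/4 + 3/3 + 1/2 + 1/2 = 5521/420; mean = 5521/420 ÷ 28 = 5521/11760 = 0.469472… → 0.469.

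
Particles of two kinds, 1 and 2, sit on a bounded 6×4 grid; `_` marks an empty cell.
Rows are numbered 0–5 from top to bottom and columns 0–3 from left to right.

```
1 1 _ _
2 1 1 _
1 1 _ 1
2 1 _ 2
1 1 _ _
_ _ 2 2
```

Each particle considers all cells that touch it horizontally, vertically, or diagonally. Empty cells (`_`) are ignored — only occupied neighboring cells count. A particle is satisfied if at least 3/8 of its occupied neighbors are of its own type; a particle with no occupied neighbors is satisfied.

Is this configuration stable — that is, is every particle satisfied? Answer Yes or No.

(0,0)1 2/3 satisfied
(0,1)1 3/4 satisfied
(1,0)2 0/5 not
(1,1)1 5/6 satisfied
(1,2)1 4/4 satisfied
(2,0)1 3/5 satisfied
(2,1)1 4/6 satisfied
(2,3)1 1/2 satisfied
(3,0)2 0/5 not
(3,1)1 4/5 satisfied
(3,3)2 0/1 not
(4,0)1 2/3 satisfied
(4,1)1 2/4 satisfied
(5,2)2 1/2 satisfied
(5,3)2 1/1 satisfied
For instance (1,0) has only 0/5 same-type neighbors, below 3/8.

No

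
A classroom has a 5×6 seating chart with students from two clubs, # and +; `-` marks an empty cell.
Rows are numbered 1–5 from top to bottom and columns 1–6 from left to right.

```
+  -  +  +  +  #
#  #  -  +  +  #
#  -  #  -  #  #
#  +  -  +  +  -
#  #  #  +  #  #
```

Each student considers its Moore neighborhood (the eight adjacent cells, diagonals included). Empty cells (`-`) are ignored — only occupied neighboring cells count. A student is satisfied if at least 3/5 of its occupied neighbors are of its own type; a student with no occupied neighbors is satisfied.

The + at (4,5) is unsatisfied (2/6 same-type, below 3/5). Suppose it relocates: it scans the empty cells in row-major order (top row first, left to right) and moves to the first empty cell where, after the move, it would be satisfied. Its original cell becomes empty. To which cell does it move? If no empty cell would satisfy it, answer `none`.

Vacating (4,5). Empty cells in order:
  (1,2): 2/4 same-type → still unsatisfied.
  (2,3): 3/5 same-type → satisfied — stop here.

(2,3)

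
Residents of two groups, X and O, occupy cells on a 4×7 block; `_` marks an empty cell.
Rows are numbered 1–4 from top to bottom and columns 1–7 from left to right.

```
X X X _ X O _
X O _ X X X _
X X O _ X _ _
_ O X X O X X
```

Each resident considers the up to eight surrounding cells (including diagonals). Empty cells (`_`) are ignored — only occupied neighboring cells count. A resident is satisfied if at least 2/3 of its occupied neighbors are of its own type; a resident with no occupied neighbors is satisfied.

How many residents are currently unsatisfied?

9

Row 1: (1,1)X 2/3 ok · (1,2)X 3/4 ok · (1,3)X 2/3 ok · (1,5)X 3/4 ok · (1,6)O 0/3 unhappy
Row 2: (2,1)X 4/5 ok · (2,2)O 1/7 unhappy · (2,4)X 4/5 ok · (2,5)X 4/5 ok · (2,6)X 3/4 ok
Row 3: (3,1)X 2/4 unhappy · (3,2)X 3/6 unhappy · (3,3)O 2/6 unhappy · (3,5)X 5/6 ok
Row 4: (4,2)O 1/4 unhappy · (4,3)X 2/4 unhappy · (4,4)X 2/4 unhappy · (4,5)O 0/3 unhappy · (4,6)X 2/3 ok · (4,7)X 1/1 ok
Unsatisfied: (1,6), (2,2), (3,1), (3,2), (3,3), (4,2), (4,3), (4,4), (4,5) — 9 in total.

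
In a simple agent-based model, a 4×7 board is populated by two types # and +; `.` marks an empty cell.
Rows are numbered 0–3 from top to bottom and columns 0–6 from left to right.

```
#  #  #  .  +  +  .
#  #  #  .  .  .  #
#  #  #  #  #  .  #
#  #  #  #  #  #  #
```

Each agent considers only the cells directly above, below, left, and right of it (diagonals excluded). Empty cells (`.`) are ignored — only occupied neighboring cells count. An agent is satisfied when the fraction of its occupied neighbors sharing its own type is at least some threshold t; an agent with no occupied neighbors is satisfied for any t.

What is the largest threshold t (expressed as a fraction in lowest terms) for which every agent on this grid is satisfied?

Row 0: (0,0)# 2/2 · (0,1)# 3/3 · (0,2)# 2/2 · (0,4)+ 1/1 · (0,5)+ 1/1
Row 1: (1,0)# 3/3 · (1,1)# 4/4 · (1,2)# 3/3 · (1,6)# 1/1
Row 2: (2,0)# 3/3 · (2,1)# 4/4 · (2,2)# 4/4 · (2,3)# 3/3 · (2,4)# 2/2 · (2,6)# 2/2
Row 3: (3,0)# 2/2 · (3,1)# 3/3 · (3,2)# 3/3 · (3,3)# 3/3 · (3,4)# 3/3 · (3,5)# 2/2 · (3,6)# 2/2
The smallest same-type fraction is 2/2 at (0,0), which reduces to 1/1. Any threshold above that leaves this agent unsatisfied.

1/1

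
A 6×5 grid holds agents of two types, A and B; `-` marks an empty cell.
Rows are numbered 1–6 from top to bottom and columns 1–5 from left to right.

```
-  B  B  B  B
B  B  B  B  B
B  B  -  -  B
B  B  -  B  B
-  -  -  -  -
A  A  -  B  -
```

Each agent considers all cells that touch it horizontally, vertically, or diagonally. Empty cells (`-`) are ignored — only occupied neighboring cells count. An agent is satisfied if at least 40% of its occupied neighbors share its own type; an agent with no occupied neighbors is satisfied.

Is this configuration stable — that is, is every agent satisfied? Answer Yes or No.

Yes

(1,2)B 4/4 satisfied
(1,3)B 5/5 satisfied
(1,4)B 5/5 satisfied
(1,5)B 3/3 satisfied
(2,1)B 4/4 satisfied
(2,2)B 6/6 satisfied
(2,3)B 6/6 satisfied
(2,4)B 6/6 satisfied
(2,5)B 4/4 satisfied
(3,1)B 5/5 satisfied
(3,2)B 6/6 satisfied
(3,5)B 4/4 satisfied
(4,1)B 3/3 satisfied
(4,2)B 3/3 satisfied
(4,4)B 2/2 satisfied
(4,5)B 2/2 satisfied
(6,1)A 1/1 satisfied
(6,2)A 1/1 satisfied
(6,4)B 0/0 satisfied
All meet the threshold, so the configuration is stable.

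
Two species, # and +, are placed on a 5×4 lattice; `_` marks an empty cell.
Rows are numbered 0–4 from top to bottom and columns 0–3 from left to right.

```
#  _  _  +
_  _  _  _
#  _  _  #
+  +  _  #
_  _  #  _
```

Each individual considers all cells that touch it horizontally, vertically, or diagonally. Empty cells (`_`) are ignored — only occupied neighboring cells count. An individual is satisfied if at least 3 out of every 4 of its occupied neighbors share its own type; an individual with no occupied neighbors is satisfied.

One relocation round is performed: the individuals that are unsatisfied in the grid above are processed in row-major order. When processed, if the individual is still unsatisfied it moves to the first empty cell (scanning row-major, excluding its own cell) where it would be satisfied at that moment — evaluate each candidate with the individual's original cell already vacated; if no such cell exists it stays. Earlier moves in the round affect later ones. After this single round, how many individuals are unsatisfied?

Initially unsatisfied (in order): (2,0), (3,0), (3,1), (4,2).
  (2,0) → (0,1).
  (3,0): now satisfied by earlier moves; stays.
  (3,1) → (2,0).
  (4,2): now satisfied by earlier moves; stays.
Resulting grid:
# # _ +
_ _ _ _
+ _ _ #
+ _ _ #
_ _ # _
All satisfied now.

0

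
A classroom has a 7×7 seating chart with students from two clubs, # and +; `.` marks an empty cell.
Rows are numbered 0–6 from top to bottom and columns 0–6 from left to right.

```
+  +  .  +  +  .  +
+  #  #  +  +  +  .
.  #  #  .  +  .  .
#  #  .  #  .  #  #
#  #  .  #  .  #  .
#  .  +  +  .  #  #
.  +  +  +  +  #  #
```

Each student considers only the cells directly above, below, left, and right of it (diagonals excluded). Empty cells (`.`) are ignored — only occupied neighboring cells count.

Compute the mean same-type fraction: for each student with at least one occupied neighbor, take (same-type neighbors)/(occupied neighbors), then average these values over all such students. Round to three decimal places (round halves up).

0.884

Row 0: (0,0)+ 2/2 · (0,1)+ 1/2 · (0,3)+ 2/2 · (0,4)+ 2/2 · (0,6)+ — no occupied neighbors
Row 1: (1,0)+ 1/2 · (1,1)# 2/4 · (1,2)# 2/3 · (1,3)+ 2/3 · (1,4)+ 4/4 · (1,5)+ 1/1
Row 2: (2,1)# 3/3 · (2,2)# 2/2 · (2,4)+ 1/1
Row 3: (3,0)# 2/2 · (3,1)# 3/3 · (3,3)# 1/1 · (3,5)# 2/2 · (3,6)# 1/1
Row 4: (4,0)# 3/3 · (4,1)# 2/2 · (4,3)# 1/2 · (4,5)# 2/2
Row 5: (5,0)# 1/1 · (5,2)+ 2/2 · (5,3)+ 2/3 · (5,5)# 3/3 · (5,6)# 2/2
Row 6: (6,1)+ 1/1 · (6,2)+ 3/3 · (6,3)+ 3/3 · (6,4)+ 1/2 · (6,5)# 2/3 · (6,6)# 2/2
Sum over 33 students: 2/2 + 1/2 + 2/2 + 2/2 + 1/2 + 2/4 + 2/3 + 2/3 + 4/4 + 1/1 + 3/3 + 2/2 + 1/1 + 2/2 + 3/3 + 1/1 + 2/2 + 1/1 + 3/3 + 2/2 + 1/2 + 2/2 + 1/1 + 2/2 + 2/3 + 3/3 + 2/2 + 1/1 + 3/3 + 3/3 + 1/2 + 2/3 + 2/2 = 175/6; mean = 175/6 ÷ 33 = 175/198 = 0.883838… → 0.884.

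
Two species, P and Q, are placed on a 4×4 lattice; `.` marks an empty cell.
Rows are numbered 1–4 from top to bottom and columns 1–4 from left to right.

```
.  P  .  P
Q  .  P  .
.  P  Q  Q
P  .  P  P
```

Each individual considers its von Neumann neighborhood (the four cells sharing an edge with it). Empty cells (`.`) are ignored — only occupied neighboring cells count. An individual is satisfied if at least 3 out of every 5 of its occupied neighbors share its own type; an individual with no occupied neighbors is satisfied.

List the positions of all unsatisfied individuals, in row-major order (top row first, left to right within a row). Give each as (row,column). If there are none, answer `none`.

(2,3), (3,2), (3,3), (3,4), (4,3), (4,4)

Row 1: (1,2)P 0/0 satisfied · (1,4)P 0/0 satisfied
Row 2: (2,1)Q 0/0 satisfied · (2,3)P 0/1 not
Row 3: (3,2)P 0/1 not · (3,3)Q 1/4 not · (3,4)Q 1/2 not
Row 4: (4,1)P 0/0 satisfied · (4,3)P 1/2 not · (4,4)P 1/2 not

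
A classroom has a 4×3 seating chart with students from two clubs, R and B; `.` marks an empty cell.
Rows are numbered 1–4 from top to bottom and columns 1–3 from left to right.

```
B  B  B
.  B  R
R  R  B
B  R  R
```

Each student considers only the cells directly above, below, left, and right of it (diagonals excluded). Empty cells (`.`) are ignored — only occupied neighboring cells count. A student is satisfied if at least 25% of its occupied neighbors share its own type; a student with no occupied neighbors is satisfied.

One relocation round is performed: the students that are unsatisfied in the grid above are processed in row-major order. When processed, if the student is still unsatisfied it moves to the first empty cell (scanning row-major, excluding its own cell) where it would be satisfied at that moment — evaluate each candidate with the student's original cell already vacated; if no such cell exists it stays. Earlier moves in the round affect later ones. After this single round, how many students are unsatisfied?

0

Initially unsatisfied (in order): (2,3), (3,3), (4,1).
  (2,3) → (2,1).
  (3,3) → (2,3).
  (4,1) → (3,3).
Resulting grid:
B B B
R B B
R R B
. R R
All satisfied now.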